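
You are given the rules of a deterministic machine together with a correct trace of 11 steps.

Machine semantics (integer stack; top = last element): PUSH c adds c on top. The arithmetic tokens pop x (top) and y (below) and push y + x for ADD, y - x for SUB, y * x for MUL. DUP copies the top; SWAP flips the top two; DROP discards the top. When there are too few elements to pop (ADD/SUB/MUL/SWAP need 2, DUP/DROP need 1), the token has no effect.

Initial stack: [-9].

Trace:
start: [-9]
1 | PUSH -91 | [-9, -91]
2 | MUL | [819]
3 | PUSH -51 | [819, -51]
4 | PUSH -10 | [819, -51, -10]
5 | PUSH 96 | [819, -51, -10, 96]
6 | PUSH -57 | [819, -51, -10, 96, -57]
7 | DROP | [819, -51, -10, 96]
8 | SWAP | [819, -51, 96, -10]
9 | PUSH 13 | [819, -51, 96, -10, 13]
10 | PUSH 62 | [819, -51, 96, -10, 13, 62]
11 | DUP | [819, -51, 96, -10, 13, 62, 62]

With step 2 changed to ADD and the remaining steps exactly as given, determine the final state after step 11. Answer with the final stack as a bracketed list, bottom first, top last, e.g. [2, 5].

(re-executing from step 2 with the substitution; state before step 2: [-9, -91])
2 | ADD | [-100]
3 | PUSH -51 | [-100, -51]
4 | PUSH -10 | [-100, -51, -10]
5 | PUSH 96 | [-100, -51, -10, 96]
6 | PUSH -57 | [-100, -51, -10, 96, -57]
7 | DROP | [-100, -51, -10, 96]
8 | SWAP | [-100, -51, 96, -10]
9 | PUSH 13 | [-100, -51, 96, -10, 13]
10 | PUSH 62 | [-100, -51, 96, -10, 13, 62]
11 | DUP | [-100, -51, 96, -10, 13, 62, 62]

[-100, -51, 96, -10, 13, 62, 62]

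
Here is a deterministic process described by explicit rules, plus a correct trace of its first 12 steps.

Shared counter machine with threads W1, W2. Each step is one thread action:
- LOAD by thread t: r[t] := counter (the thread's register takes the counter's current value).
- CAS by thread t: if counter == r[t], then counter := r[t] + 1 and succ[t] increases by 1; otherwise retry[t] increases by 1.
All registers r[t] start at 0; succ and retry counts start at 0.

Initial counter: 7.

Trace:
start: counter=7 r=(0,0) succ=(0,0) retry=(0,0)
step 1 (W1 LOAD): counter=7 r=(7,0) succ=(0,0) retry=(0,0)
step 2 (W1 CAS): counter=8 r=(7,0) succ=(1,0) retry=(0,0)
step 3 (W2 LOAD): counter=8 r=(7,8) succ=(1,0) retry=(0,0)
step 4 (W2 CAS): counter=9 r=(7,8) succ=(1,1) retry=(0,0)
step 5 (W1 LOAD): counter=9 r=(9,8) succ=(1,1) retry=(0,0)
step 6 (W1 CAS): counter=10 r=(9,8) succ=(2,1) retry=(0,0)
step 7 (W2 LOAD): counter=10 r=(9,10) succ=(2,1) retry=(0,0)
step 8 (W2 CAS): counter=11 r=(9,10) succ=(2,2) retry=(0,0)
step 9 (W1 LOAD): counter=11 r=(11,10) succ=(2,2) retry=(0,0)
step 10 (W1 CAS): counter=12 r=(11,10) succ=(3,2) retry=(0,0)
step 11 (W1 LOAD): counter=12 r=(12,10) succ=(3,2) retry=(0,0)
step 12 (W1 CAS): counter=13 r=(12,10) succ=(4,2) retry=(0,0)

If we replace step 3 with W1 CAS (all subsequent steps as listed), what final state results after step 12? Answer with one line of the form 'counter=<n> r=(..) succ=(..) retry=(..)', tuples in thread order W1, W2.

(re-executing from step 3 with the substitution; state before step 3: counter=8 r=(7,0) succ=(1,0) retry=(0,0))
step 3 (W1 CAS): counter=8 r=(7,0) succ=(1,0) retry=(1,0)
step 4 (W2 CAS): counter=8 r=(7,0) succ=(1,0) retry=(1,1)
step 5 (W1 LOAD): counter=8 r=(8,0) succ=(1,0) retry=(1,1)
step 6 (W1 CAS): counter=9 r=(8,0) succ=(2,0) retry=(1,1)
step 7 (W2 LOAD): counter=9 r=(8,9) succ=(2,0) retry=(1,1)
step 8 (W2 CAS): counter=10 r=(8,9) succ=(2,1) retry=(1,1)
step 9 (W1 LOAD): counter=10 r=(10,9) succ=(2,1) retry=(1,1)
step 10 (W1 CAS): counter=11 r=(10,9) succ=(3,1) retry=(1,1)
step 11 (W1 LOAD): counter=11 r=(11,9) succ=(3,1) retry=(1,1)
step 12 (W1 CAS): counter=12 r=(11,9) succ=(4,1) retry=(1,1)

counter=12 r=(11,9) succ=(4,1) retry=(1,1)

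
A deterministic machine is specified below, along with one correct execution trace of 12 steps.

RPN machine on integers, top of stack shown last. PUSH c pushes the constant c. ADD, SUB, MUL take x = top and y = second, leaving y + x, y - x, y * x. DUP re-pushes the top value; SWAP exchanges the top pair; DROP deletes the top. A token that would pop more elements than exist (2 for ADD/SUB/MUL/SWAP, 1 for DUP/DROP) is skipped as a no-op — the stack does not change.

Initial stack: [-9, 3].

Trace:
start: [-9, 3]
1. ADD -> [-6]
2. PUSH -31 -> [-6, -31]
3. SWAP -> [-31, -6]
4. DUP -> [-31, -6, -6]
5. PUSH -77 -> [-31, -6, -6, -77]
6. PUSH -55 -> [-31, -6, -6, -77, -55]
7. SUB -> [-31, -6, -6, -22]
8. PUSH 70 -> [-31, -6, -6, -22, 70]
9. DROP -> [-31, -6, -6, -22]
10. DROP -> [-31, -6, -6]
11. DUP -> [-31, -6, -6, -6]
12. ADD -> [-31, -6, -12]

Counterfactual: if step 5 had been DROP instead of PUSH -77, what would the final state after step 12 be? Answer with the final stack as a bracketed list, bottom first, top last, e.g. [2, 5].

[-62]

(re-executing from step 5 with the substitution; state before step 5: [-31, -6, -6])
5. DROP -> [-31, -6]
6. PUSH -55 -> [-31, -6, -55]
7. SUB -> [-31, 49]
8. PUSH 70 -> [-31, 49, 70]
9. DROP -> [-31, 49]
10. DROP -> [-31]
11. DUP -> [-31, -31]
12. ADD -> [-62]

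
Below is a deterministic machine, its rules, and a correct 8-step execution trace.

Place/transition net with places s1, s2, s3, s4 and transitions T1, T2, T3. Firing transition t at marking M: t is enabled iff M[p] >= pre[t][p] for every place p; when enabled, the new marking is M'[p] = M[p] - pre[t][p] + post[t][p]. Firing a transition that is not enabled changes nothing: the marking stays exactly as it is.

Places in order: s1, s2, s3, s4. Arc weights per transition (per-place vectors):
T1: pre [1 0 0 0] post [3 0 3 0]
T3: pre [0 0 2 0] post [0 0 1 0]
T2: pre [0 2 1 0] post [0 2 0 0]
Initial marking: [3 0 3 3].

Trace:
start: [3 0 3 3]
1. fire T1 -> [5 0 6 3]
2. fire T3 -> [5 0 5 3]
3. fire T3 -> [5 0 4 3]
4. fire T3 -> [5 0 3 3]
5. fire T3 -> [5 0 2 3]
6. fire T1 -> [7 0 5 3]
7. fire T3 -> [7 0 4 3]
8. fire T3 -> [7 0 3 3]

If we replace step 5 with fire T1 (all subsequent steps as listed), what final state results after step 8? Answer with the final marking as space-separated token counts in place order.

9 0 7 3

(re-executing from step 5 with the substitution; state before step 5: [5 0 3 3])
5. fire T1 -> [7 0 6 3]
6. fire T1 -> [9 0 9 3]
7. fire T3 -> [9 0 8 3]
8. fire T3 -> [9 0 7 3]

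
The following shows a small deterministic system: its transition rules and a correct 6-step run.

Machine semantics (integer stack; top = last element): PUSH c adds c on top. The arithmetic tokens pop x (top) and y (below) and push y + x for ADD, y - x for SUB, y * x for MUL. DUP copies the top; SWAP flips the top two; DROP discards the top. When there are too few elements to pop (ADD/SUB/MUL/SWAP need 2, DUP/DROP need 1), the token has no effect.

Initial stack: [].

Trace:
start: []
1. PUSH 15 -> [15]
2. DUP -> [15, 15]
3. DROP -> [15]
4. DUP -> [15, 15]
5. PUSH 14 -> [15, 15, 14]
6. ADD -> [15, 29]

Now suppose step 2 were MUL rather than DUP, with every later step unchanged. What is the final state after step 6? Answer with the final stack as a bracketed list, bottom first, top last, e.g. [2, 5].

[14]

(re-executing from step 2 with the substitution; state before step 2: [15])
2. MUL -> [15]
3. DROP -> []
4. DUP -> []
5. PUSH 14 -> [14]
6. ADD -> [14]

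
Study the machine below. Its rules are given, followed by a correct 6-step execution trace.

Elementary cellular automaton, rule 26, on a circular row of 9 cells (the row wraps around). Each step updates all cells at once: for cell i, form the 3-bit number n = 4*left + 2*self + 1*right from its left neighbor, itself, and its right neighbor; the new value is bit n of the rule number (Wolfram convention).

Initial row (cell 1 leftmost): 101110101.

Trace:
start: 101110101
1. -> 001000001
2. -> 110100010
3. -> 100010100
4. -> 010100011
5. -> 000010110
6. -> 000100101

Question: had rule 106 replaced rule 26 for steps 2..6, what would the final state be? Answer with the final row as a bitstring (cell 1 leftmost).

000100100

(re-executing steps 2..6 under rule 106; state before step 2: 001000001)
2. -> 010000010
3. -> 100000100
4. -> 000001001
5. -> 000010010
6. -> 000100100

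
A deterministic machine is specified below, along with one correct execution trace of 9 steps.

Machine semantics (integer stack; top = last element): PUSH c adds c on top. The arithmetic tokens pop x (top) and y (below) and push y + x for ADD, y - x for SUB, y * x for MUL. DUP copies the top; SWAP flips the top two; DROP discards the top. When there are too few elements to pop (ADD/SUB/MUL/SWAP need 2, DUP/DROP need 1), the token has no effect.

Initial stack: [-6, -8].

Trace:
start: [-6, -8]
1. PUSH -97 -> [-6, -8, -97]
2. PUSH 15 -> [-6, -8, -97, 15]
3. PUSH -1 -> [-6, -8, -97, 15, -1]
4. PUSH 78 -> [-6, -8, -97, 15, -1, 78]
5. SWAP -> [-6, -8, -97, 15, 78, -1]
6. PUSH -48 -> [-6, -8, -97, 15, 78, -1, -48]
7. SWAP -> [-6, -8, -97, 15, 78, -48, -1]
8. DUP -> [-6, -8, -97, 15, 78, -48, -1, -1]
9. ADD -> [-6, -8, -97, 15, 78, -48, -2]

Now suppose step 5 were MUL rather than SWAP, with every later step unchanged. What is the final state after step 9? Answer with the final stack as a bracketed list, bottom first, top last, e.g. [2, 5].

[-6, -8, -97, 15, -48, -156]

(re-executing from step 5 with the substitution; state before step 5: [-6, -8, -97, 15, -1, 78])
5. MUL -> [-6, -8, -97, 15, -78]
6. PUSH -48 -> [-6, -8, -97, 15, -78, -48]
7. SWAP -> [-6, -8, -97, 15, -48, -78]
8. DUP -> [-6, -8, -97, 15, -48, -78, -78]
9. ADD -> [-6, -8, -97, 15, -48, -156]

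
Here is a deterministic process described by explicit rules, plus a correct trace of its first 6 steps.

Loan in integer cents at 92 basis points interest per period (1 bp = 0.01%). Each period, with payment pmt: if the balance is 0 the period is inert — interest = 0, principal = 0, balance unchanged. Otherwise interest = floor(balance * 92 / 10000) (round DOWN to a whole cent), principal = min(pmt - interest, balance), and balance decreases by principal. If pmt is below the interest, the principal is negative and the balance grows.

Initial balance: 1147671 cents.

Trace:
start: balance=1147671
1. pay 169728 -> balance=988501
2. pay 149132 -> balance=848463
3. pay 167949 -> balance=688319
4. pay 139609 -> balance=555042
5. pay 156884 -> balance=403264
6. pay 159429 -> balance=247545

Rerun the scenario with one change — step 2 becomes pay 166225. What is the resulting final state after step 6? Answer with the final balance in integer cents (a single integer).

229814

(re-executing from step 2 with the substitution; state before step 2: balance=988501)
2. pay 166225 -> balance=831370
3. pay 167949 -> balance=671069
4. pay 139609 -> balance=537633
5. pay 156884 -> balance=385695
6. pay 159429 -> balance=229814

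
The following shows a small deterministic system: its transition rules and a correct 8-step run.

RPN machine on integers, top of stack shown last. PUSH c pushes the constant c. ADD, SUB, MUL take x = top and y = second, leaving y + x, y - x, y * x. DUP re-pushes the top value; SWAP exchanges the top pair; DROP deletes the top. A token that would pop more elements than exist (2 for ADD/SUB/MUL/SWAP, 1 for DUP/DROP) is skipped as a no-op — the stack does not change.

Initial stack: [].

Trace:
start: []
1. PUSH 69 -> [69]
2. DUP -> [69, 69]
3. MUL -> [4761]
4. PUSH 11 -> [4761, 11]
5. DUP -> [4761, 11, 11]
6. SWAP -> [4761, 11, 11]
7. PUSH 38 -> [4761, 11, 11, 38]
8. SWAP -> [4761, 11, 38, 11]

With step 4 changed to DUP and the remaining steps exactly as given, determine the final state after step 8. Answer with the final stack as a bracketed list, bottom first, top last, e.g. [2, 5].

[4761, 4761, 38, 4761]

(re-executing from step 4 with the substitution; state before step 4: [4761])
4. DUP -> [4761, 4761]
5. DUP -> [4761, 4761, 4761]
6. SWAP -> [4761, 4761, 4761]
7. PUSH 38 -> [4761, 4761, 4761, 38]
8. SWAP -> [4761, 4761, 38, 4761]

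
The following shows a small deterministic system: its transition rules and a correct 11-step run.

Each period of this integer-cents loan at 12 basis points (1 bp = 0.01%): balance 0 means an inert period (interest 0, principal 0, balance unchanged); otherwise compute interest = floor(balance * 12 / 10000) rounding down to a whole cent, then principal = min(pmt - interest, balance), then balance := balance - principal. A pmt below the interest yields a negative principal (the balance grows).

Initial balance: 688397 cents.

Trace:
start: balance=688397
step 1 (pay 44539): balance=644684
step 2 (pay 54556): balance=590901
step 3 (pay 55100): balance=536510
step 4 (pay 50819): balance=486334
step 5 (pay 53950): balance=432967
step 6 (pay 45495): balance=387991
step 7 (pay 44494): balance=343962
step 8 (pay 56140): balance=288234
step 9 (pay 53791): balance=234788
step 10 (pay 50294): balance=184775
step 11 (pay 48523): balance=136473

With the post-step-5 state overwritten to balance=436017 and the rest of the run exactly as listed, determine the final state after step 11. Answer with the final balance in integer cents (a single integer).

139547

state after step 5 := balance=436017
step 6 (pay 45495): balance=391045
step 7 (pay 44494): balance=347020
step 8 (pay 56140): balance=291296
step 9 (pay 53791): balance=237854
step 10 (pay 50294): balance=187845
step 11 (pay 48523): balance=139547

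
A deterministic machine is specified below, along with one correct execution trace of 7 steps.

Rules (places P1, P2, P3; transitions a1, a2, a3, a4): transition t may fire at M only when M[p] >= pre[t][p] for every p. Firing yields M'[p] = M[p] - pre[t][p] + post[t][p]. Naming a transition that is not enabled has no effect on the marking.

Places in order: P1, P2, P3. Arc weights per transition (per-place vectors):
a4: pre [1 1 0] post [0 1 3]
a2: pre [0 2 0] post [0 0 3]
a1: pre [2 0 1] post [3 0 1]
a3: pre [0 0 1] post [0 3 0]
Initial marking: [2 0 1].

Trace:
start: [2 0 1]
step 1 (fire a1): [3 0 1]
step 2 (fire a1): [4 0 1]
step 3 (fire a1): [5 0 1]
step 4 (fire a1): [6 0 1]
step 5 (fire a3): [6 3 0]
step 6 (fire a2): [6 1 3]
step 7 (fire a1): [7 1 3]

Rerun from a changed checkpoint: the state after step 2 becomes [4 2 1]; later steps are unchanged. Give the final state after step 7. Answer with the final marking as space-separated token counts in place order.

7 3 3

state after step 2 := [4 2 1]
step 3 (fire a1): [5 2 1]
step 4 (fire a1): [6 2 1]
step 5 (fire a3): [6 5 0]
step 6 (fire a2): [6 3 3]
step 7 (fire a1): [7 3 3]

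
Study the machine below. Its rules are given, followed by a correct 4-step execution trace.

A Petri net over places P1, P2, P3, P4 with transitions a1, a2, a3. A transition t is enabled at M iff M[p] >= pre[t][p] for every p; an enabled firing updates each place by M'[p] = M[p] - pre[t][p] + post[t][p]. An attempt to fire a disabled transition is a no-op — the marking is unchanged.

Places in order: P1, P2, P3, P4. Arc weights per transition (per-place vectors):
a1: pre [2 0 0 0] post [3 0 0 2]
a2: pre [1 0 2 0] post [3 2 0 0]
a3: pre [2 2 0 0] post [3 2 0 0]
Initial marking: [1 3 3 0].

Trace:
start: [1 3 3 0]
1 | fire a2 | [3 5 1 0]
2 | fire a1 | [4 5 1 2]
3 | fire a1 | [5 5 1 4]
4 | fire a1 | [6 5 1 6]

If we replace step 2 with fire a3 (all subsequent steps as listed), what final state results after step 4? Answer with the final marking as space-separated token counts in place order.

6 5 1 4

(re-executing from step 2 with the substitution; state before step 2: [3 5 1 0])
2 | fire a3 | [4 5 1 0]
3 | fire a1 | [5 5 1 2]
4 | fire a1 | [6 5 1 4]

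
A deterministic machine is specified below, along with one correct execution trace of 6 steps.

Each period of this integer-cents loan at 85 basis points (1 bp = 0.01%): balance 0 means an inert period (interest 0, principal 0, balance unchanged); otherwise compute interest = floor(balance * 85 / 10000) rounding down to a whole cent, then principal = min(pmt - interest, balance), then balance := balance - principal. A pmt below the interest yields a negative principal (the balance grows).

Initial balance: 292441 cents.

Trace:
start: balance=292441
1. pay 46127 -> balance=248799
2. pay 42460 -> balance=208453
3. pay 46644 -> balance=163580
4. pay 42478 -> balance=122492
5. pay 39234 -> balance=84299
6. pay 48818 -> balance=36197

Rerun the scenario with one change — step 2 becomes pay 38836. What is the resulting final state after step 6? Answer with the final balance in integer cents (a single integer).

(re-executing from step 2 with the substitution; state before step 2: balance=248799)
2. pay 38836 -> balance=212077
3. pay 46644 -> balance=167235
4. pay 42478 -> balance=126178
5. pay 39234 -> balance=88016
6. pay 48818 -> balance=39946

39946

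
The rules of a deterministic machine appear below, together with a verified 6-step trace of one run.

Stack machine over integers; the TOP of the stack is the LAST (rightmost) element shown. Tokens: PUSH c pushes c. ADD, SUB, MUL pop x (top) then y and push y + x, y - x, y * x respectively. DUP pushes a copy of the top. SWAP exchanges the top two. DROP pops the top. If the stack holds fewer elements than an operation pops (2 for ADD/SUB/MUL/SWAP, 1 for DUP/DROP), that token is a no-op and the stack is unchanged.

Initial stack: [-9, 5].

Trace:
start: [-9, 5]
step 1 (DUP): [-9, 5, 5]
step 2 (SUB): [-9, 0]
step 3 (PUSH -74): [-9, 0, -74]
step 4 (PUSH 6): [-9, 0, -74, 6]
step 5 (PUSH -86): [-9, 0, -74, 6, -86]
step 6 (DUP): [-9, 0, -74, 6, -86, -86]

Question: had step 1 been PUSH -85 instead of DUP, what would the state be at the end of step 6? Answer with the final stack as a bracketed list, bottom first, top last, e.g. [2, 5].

(re-executing from step 1 with the substitution; state before step 1: [-9, 5])
step 1 (PUSH -85): [-9, 5, -85]
step 2 (SUB): [-9, 90]
step 3 (PUSH -74): [-9, 90, -74]
step 4 (PUSH 6): [-9, 90, -74, 6]
step 5 (PUSH -86): [-9, 90, -74, 6, -86]
step 6 (DUP): [-9, 90, -74, 6, -86, -86]

[-9, 90, -74, 6, -86, -86]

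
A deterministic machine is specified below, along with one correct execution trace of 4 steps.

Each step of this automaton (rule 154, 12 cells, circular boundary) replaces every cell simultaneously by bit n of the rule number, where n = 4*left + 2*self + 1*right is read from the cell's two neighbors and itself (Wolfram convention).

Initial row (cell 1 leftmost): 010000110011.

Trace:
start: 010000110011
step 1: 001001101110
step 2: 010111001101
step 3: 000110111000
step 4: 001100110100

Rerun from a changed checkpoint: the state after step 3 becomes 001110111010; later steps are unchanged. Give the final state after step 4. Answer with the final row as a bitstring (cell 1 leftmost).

011100110001

state after step 3 := 001110111010
step 4: 011100110001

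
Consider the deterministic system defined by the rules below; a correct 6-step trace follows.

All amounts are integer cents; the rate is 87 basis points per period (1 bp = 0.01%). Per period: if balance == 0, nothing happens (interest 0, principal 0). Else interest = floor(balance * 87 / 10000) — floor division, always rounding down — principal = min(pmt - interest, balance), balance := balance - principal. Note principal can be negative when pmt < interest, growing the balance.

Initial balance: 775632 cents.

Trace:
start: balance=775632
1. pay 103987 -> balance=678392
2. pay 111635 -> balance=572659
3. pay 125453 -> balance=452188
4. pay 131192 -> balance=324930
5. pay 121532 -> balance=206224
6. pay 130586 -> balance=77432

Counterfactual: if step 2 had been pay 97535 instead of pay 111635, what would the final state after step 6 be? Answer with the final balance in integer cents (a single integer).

(re-executing from step 2 with the substitution; state before step 2: balance=678392)
2. pay 97535 -> balance=586759
3. pay 125453 -> balance=466410
4. pay 131192 -> balance=339275
5. pay 121532 -> balance=220694
6. pay 130586 -> balance=92028

92028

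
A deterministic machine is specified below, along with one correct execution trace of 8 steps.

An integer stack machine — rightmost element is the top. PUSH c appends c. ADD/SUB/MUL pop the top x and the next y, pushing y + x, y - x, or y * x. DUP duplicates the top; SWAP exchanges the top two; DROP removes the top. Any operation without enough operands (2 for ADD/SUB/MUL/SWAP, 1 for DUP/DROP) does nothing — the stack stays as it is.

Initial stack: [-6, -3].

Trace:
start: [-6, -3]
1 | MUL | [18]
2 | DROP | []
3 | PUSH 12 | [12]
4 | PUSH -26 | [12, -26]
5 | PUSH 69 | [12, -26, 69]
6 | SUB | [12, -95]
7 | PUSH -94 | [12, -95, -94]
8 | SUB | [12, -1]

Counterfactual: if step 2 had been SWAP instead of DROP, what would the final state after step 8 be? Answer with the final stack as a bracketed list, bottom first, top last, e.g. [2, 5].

[18, 12, -1]

(re-executing from step 2 with the substitution; state before step 2: [18])
2 | SWAP | [18]
3 | PUSH 12 | [18, 12]
4 | PUSH -26 | [18, 12, -26]
5 | PUSH 69 | [18, 12, -26, 69]
6 | SUB | [18, 12, -95]
7 | PUSH -94 | [18, 12, -95, -94]
8 | SUB | [18, 12, -1]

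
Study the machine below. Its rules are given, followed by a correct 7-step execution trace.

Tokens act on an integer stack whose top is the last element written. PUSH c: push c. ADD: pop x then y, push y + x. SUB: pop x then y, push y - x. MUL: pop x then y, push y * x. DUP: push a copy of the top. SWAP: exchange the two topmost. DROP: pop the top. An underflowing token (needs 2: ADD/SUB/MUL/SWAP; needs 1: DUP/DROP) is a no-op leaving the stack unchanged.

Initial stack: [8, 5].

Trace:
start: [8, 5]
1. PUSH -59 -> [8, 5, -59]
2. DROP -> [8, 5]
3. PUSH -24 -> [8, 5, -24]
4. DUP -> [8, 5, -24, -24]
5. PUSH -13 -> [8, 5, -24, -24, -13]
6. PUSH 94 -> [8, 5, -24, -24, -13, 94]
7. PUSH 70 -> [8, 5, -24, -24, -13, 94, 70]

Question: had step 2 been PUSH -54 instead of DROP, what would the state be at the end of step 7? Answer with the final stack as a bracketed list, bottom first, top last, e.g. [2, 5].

[8, 5, -59, -54, -24, -24, -13, 94, 70]

(re-executing from step 2 with the substitution; state before step 2: [8, 5, -59])
2. PUSH -54 -> [8, 5, -59, -54]
3. PUSH -24 -> [8, 5, -59, -54, -24]
4. DUP -> [8, 5, -59, -54, -24, -24]
5. PUSH -13 -> [8, 5, -59, -54, -24, -24, -13]
6. PUSH 94 -> [8, 5, -59, -54, -24, -24, -13, 94]
7. PUSH 70 -> [8, 5, -59, -54, -24, -24, -13, 94, 70]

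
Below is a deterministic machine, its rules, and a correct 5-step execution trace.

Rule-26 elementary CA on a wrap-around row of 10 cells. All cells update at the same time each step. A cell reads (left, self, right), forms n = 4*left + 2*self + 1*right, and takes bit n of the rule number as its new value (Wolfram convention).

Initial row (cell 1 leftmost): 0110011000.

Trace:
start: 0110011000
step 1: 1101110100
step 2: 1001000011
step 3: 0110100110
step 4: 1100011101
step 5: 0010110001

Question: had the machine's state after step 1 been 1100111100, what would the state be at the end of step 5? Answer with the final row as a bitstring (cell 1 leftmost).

0001011000

state after step 1 := 1100111100
step 2: 1011100011
step 3: 0010010110
step 4: 0101100101
step 5: 0001011000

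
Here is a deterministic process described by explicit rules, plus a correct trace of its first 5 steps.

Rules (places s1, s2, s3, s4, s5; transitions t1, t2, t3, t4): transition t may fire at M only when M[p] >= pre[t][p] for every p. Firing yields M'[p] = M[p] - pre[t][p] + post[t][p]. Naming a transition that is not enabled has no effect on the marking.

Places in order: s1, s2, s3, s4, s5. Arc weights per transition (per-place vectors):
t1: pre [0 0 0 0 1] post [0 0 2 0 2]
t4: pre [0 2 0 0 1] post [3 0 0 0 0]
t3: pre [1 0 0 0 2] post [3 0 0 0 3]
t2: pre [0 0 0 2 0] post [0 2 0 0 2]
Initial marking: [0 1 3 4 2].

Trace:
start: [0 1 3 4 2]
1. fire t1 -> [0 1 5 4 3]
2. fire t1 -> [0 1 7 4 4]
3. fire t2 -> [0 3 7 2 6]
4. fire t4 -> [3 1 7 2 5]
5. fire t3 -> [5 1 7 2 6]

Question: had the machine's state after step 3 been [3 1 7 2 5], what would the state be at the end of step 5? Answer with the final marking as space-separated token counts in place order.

5 1 7 2 6

state after step 3 := [3 1 7 2 5]
4. fire t4 -> [3 1 7 2 5]
5. fire t3 -> [5 1 7 2 6]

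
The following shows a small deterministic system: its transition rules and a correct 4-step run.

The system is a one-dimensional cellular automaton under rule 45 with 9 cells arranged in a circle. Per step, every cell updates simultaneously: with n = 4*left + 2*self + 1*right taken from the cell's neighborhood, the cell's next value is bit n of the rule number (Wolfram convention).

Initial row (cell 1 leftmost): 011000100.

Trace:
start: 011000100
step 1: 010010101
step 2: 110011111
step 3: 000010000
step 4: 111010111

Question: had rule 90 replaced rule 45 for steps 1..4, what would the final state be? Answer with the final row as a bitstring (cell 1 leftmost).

(re-executing steps 1..4 under rule 90; state before step 1: 011000100)
step 1: 111101010
step 2: 100100000
step 3: 011010001
step 4: 011001010

011001010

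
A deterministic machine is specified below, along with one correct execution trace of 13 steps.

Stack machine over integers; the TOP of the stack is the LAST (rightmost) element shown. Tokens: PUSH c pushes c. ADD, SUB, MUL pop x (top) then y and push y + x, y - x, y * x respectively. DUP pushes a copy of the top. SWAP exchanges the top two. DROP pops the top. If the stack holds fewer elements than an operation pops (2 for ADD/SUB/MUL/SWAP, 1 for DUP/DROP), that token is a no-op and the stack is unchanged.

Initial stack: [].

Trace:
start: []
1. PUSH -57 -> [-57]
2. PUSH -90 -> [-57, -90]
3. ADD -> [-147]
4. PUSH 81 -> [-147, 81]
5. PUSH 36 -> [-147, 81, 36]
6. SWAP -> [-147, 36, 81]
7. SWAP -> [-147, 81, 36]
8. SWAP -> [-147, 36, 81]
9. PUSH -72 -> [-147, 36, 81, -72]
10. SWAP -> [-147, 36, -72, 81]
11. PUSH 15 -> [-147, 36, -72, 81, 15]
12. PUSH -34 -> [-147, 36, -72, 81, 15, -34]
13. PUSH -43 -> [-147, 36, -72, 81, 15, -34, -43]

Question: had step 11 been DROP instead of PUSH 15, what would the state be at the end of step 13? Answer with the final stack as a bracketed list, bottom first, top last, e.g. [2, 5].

[-147, 36, -72, -34, -43]

(re-executing from step 11 with the substitution; state before step 11: [-147, 36, -72, 81])
11. DROP -> [-147, 36, -72]
12. PUSH -34 -> [-147, 36, -72, -34]
13. PUSH -43 -> [-147, 36, -72, -34, -43]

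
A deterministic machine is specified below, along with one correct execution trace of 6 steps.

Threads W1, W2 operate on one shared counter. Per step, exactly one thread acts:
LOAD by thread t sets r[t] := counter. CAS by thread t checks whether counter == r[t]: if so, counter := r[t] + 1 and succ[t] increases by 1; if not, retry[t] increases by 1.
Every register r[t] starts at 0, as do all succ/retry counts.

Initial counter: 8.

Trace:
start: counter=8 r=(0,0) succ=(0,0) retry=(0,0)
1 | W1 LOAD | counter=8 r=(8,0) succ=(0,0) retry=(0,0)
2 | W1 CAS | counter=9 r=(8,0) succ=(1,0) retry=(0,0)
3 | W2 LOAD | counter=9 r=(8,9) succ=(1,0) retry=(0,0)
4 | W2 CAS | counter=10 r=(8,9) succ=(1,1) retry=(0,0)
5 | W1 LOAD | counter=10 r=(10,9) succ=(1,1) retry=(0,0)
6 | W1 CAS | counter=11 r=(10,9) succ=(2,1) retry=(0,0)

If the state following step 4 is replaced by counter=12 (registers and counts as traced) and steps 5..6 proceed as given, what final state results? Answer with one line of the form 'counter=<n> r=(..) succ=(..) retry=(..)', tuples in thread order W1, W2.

counter=13 r=(12,9) succ=(2,1) retry=(0,0)

state after step 4 := counter=12 r=(8,9) succ=(1,1) retry=(0,0)
5 | W1 LOAD | counter=12 r=(12,9) succ=(1,1) retry=(0,0)
6 | W1 CAS | counter=13 r=(12,9) succ=(2,1) retry=(0,0)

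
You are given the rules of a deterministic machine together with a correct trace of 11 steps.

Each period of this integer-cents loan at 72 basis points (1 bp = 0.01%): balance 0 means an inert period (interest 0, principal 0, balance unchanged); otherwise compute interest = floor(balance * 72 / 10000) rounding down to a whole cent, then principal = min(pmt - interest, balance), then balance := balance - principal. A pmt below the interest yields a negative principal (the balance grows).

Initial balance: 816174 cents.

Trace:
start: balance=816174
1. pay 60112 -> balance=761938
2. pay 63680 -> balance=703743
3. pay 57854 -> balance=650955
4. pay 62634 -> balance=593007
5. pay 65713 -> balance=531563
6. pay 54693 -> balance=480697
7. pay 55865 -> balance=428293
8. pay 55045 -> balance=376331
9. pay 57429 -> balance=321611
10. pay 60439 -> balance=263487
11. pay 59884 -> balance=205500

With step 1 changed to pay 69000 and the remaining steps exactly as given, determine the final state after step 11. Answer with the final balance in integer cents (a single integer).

(re-executing from step 1 with the substitution; state before step 1: balance=816174)
1. pay 69000 -> balance=753050
2. pay 63680 -> balance=694791
3. pay 57854 -> balance=641939
4. pay 62634 -> balance=583926
5. pay 65713 -> balance=522417
6. pay 54693 -> balance=471485
7. pay 55865 -> balance=419014
8. pay 55045 -> balance=366985
9. pay 57429 -> balance=312198
10. pay 60439 -> balance=254006
11. pay 59884 -> balance=195950

195950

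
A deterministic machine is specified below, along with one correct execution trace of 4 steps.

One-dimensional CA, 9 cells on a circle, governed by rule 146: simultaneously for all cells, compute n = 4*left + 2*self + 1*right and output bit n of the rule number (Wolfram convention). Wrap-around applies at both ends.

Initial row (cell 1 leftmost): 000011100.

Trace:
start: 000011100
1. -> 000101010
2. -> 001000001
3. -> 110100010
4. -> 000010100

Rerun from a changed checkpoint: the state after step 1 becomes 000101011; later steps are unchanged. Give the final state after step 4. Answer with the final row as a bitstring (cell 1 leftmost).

101010010

state after step 1 := 000101011
2. -> 101000000
3. -> 000100001
4. -> 101010010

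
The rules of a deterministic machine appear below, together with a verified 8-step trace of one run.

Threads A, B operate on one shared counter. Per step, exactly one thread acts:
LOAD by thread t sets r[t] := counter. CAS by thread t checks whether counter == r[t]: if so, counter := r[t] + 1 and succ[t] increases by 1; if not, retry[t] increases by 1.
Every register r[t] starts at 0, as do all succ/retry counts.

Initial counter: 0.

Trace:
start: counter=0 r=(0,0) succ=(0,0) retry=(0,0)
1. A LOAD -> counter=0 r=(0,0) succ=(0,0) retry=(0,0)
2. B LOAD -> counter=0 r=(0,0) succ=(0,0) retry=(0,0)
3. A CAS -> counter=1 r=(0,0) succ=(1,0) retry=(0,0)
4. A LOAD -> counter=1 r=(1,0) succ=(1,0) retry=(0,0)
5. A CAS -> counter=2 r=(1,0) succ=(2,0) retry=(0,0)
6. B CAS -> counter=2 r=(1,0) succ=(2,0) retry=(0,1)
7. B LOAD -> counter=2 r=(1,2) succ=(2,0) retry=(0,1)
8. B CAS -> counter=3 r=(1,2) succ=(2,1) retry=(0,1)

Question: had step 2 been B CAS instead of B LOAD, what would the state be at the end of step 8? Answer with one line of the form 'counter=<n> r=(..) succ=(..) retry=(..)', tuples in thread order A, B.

(re-executing from step 2 with the substitution; state before step 2: counter=0 r=(0,0) succ=(0,0) retry=(0,0))
2. B CAS -> counter=1 r=(0,0) succ=(0,1) retry=(0,0)
3. A CAS -> counter=1 r=(0,0) succ=(0,1) retry=(1,0)
4. A LOAD -> counter=1 r=(1,0) succ=(0,1) retry=(1,0)
5. A CAS -> counter=2 r=(1,0) succ=(1,1) retry=(1,0)
6. B CAS -> counter=2 r=(1,0) succ=(1,1) retry=(1,1)
7. B LOAD -> counter=2 r=(1,2) succ=(1,1) retry=(1,1)
8. B CAS -> counter=3 r=(1,2) succ=(1,2) retry=(1,1)

counter=3 r=(1,2) succ=(1,2) retry=(1,1)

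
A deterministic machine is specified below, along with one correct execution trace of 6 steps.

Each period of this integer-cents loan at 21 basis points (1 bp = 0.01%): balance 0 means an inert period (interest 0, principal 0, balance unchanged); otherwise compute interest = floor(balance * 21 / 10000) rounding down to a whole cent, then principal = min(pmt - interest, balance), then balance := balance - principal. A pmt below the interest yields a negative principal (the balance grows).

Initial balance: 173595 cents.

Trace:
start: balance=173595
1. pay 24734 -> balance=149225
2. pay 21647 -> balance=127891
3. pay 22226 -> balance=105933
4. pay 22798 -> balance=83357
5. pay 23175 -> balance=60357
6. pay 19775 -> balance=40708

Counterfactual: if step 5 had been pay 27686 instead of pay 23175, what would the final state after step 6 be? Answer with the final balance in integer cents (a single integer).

36188

(re-executing from step 5 with the substitution; state before step 5: balance=83357)
5. pay 27686 -> balance=55846
6. pay 19775 -> balance=36188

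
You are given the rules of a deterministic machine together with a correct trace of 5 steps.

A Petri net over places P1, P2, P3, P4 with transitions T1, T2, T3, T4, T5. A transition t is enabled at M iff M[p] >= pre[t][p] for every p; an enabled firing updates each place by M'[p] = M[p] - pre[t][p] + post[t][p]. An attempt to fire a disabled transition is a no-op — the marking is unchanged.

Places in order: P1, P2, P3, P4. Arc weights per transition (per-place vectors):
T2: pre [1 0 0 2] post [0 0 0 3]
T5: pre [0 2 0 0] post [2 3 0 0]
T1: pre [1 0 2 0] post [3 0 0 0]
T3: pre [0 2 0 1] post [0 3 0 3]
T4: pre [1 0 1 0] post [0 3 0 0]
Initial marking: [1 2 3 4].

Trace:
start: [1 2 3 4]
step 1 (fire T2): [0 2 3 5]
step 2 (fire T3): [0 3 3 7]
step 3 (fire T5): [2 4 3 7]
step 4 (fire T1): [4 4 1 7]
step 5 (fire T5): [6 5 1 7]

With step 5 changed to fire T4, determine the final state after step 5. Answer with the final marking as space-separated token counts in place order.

(re-executing from step 5 with the substitution; state before step 5: [4 4 1 7])
step 5 (fire T4): [3 7 0 7]

3 7 0 7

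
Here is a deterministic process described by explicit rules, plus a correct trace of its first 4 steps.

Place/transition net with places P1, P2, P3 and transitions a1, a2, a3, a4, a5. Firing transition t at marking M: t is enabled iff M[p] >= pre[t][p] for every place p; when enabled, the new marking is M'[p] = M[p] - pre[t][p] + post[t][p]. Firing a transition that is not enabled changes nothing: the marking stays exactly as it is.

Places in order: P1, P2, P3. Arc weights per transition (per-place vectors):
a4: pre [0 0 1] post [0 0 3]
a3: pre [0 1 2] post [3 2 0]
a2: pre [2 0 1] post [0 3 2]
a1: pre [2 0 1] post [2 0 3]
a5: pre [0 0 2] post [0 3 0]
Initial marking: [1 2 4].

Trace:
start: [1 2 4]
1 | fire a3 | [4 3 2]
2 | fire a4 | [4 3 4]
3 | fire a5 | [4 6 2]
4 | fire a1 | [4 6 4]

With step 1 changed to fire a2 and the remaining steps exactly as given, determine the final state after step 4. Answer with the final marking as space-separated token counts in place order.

(re-executing from step 1 with the substitution; state before step 1: [1 2 4])
1 | fire a2 | [1 2 4]
2 | fire a4 | [1 2 6]
3 | fire a5 | [1 5 4]
4 | fire a1 | [1 5 4]

1 5 4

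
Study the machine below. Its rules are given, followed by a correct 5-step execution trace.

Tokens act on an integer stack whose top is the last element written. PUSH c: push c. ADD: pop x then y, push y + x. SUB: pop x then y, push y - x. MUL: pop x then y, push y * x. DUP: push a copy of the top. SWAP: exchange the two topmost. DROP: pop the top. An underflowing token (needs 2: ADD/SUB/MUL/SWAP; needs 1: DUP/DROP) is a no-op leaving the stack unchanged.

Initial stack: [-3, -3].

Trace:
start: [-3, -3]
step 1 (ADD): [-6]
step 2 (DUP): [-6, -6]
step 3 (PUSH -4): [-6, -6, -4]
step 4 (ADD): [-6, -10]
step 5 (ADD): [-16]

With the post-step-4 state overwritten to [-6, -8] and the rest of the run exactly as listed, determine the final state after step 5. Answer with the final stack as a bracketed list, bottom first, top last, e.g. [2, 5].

state after step 4 := [-6, -8]
step 5 (ADD): [-14]

[-14]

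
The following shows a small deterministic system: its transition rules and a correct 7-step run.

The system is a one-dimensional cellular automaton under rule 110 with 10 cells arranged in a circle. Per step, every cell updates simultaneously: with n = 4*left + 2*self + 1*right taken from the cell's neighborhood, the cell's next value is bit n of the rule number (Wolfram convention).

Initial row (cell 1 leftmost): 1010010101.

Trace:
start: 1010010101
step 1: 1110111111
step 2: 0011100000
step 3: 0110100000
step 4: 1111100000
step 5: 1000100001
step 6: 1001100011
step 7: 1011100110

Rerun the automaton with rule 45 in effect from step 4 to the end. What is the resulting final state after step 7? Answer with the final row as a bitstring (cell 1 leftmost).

(re-executing steps 4..7 under rule 45; state before step 4: 0110100000)
step 4: 0101101111
step 5: 1111011000
step 6: 1000110010
step 7: 1010100011

1010100011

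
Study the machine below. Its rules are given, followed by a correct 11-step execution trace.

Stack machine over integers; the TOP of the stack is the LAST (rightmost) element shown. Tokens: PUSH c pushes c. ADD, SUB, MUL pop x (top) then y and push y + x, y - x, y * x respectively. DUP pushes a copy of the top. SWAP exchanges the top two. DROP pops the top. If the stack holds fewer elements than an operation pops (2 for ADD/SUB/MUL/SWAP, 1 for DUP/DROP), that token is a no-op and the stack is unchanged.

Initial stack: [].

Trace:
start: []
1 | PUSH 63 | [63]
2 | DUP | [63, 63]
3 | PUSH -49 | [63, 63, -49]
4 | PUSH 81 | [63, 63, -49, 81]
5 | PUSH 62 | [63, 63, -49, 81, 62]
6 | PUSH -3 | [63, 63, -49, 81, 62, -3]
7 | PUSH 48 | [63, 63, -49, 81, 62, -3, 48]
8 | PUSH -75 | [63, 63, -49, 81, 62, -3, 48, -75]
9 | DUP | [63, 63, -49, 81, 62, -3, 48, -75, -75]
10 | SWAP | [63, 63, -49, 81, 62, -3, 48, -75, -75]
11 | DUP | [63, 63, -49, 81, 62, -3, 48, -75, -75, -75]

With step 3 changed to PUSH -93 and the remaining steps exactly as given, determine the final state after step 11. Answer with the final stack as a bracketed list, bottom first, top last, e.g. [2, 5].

[63, 63, -93, 81, 62, -3, 48, -75, -75, -75]

(re-executing from step 3 with the substitution; state before step 3: [63, 63])
3 | PUSH -93 | [63, 63, -93]
4 | PUSH 81 | [63, 63, -93, 81]
5 | PUSH 62 | [63, 63, -93, 81, 62]
6 | PUSH -3 | [63, 63, -93, 81, 62, -3]
7 | PUSH 48 | [63, 63, -93, 81, 62, -3, 48]
8 | PUSH -75 | [63, 63, -93, 81, 62, -3, 48, -75]
9 | DUP | [63, 63, -93, 81, 62, -3, 48, -75, -75]
10 | SWAP | [63, 63, -93, 81, 62, -3, 48, -75, -75]
11 | DUP | [63, 63, -93, 81, 62, -3, 48, -75, -75, -75]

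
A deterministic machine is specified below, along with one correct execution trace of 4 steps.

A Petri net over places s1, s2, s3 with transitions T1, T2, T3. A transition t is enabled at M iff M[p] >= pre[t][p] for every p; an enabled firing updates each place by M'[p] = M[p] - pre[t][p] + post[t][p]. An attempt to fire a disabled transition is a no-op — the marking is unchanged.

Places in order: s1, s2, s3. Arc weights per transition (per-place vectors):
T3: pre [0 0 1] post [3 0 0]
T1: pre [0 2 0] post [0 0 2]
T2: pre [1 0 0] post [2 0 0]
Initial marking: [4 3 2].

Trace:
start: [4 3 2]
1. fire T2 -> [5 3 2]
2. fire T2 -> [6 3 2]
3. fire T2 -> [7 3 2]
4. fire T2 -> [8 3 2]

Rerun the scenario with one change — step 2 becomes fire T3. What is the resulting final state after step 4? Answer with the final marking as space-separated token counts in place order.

10 3 1

(re-executing from step 2 with the substitution; state before step 2: [5 3 2])
2. fire T3 -> [8 3 1]
3. fire T2 -> [9 3 1]
4. fire T2 -> [10 3 1]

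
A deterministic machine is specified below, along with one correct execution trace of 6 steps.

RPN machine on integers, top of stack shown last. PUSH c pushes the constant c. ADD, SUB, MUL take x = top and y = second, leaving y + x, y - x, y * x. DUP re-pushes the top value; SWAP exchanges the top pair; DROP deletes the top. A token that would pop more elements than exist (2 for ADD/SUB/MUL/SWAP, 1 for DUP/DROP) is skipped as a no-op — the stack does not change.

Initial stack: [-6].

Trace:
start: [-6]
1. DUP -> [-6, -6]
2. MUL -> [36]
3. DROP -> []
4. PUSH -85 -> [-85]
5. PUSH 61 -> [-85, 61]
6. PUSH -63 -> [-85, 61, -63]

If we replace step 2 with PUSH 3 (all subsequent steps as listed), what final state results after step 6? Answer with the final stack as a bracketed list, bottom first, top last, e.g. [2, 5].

(re-executing from step 2 with the substitution; state before step 2: [-6, -6])
2. PUSH 3 -> [-6, -6, 3]
3. DROP -> [-6, -6]
4. PUSH -85 -> [-6, -6, -85]
5. PUSH 61 -> [-6, -6, -85, 61]
6. PUSH -63 -> [-6, -6, -85, 61, -63]

[-6, -6, -85, 61, -63]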